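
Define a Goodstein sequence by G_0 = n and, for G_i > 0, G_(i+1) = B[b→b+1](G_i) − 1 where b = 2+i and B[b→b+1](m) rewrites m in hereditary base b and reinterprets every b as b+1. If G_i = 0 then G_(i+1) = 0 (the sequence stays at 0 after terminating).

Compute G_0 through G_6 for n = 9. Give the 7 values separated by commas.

G_0=9  [base 2] 2^(2 + 1) + 1  →[2↦3]→  3^(3 + 1) + 1 = 82  −1 ⇒ G_1=81
G_1=81  [base 3] 3^(3 + 1)  →[3↦4]→  4^(4 + 1) = 1024  −1 ⇒ G_2=1023
G_2=1023  [base 4] 3·4^4 + 3·4^3 + 3·4^2 + 3·4 + 3  →[4↦5]→  3·5^5 + 3·5^3 + 3·5^2 + 3·5 + 3 = 9843  −1 ⇒ G_3=9842
G_3=9842  [base 5] 3·5^5 + 3·5^3 + 3·5^2 + 3·5 + 2  →[5↦6]→  3·6^6 + 3·6^3 + 3·6^2 + 3·6 + 2 = 140744  −1 ⇒ G_4=140743
G_4=140743  [base 6] 3·6^6 + 3·6^3 + 3·6^2 + 3·6 + 1  →[6↦7]→  3·7^7 + 3·7^3 + 3·7^2 + 3·7 + 1 = 2471827  −1 ⇒ G_5=2471826
G_5=2471826  [base 7] 3·7^7 + 3·7^3 + 3·7^2 + 3·7  →[7↦8]→  3·8^8 + 3·8^3 + 3·8^2 + 3·8 = 50333400  −1 ⇒ G_6=50333399

9, 81, 1023, 9842, 140743, 2471826, 50333399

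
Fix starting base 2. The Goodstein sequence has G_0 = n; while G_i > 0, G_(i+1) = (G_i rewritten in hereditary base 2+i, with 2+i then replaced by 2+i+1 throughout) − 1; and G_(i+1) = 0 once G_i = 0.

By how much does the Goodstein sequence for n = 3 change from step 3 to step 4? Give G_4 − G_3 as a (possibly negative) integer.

base 2: 3 = 2 + 1; at 3: 3 + 1 = 4; next = 3
base 3: 3 = 3; at 4: 4 = 4; next = 3
base 4: 3 = 3; at 5: 3 = 3; next = 2
base 5: 2 = 2; at 6: 2 = 2; next = 1

-1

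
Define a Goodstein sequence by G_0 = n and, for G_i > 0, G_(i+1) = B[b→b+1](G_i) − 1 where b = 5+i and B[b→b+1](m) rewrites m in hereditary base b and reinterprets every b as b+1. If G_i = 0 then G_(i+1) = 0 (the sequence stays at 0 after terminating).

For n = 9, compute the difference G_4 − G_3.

0

base 5: 9 = 5 + 4; at 6: 6 + 4 = 10; next = 9
base 6: 9 = 6 + 3; at 7: 7 + 3 = 10; next = 9
base 7: 9 = 7 + 2; at 8: 8 + 2 = 10; next = 9
base 8: 9 = 8 + 1; at 9: 9 + 1 = 10; next = 9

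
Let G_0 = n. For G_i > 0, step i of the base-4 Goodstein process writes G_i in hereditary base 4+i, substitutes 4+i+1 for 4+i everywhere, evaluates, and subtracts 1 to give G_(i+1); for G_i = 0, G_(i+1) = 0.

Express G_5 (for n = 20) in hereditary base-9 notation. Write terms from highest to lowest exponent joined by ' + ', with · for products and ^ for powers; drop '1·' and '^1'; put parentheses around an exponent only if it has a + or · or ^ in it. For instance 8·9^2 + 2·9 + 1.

G_0=20  [base 4] 4^2 + 4  →[4↦5]→  5^2 + 5 = 30  −1 ⇒ G_1=29
G_1=29  [base 5] 5^2 + 4  →[5↦6]→  6^2 + 4 = 40  −1 ⇒ G_2=39
G_2=39  [base 6] 6^2 + 3  →[6↦7]→  7^2 + 3 = 52  −1 ⇒ G_3=51
G_3=51  [base 7] 7^2 + 2  →[7↦8]→  8^2 + 2 = 66  −1 ⇒ G_4=65
G_4=65  [base 8] 8^2 + 1  →[8↦9]→  9^2 + 1 = 82  −1 ⇒ G_5=81
G_5=81  [base 9] 9^2  →[9↦10]→  10^2 = 100  −1 ⇒ G_6=99

9^2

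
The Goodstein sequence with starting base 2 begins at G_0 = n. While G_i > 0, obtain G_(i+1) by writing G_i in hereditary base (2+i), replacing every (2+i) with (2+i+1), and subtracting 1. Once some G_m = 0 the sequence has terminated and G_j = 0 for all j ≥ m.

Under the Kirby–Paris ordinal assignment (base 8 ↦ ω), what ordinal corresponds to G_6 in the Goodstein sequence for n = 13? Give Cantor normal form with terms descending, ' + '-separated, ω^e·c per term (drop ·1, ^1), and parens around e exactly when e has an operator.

G_0=13  [base 2] 2^(2 + 1) + 2^2 + 1  →[2↦3]→  3^(3 + 1) + 3^3 + 1 = 109  −1 ⇒ G_1=108
G_1=108  [base 3] 3^(3 + 1) + 3^3  →[3↦4]→  4^(4 + 1) + 4^4 = 1280  −1 ⇒ G_2=1279
G_2=1279  [base 4] 4^(4 + 1) + 3·4^3 + 3·4^2 + 3·4 + 3  →[4↦5]→  5^(5 + 1) + 3·5^3 + 3·5^2 + 3·5 + 3 = 16093  −1 ⇒ G_3=16092
G_3=16092  [base 5] 5^(5 + 1) + 3·5^3 + 3·5^2 + 3·5 + 2  →[5↦6]→  6^(6 + 1) + 3·6^3 + 3·6^2 + 3·6 + 2 = 280712  −1 ⇒ G_4=280711
G_4=280711  [base 6] 6^(6 + 1) + 3·6^3 + 3·6^2 + 3·6 + 1  →[6↦7]→  7^(7 + 1) + 3·7^3 + 3·7^2 + 3·7 + 1 = 5765999  −1 ⇒ G_5=5765998
G_5=5765998  [base 7] 7^(7 + 1) + 3·7^3 + 3·7^2 + 3·7  →[7↦8]→  8^(8 + 1) + 3·8^3 + 3·8^2 + 3·8 = 134219480  −1 ⇒ G_6=134219479

ω^(ω + 1) + ω^3·3 + ω^2·3 + ω·2 + 7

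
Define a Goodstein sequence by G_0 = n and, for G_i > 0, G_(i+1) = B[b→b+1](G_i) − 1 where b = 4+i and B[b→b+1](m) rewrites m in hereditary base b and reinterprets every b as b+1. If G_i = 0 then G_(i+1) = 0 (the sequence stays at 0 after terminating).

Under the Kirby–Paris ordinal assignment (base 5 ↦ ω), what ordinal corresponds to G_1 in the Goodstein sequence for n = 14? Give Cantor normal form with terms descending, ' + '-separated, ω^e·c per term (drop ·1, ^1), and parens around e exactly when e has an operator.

step 0: 14 = 3·4 + 2; sub 5 for 4: 3·5 + 2; = 17; G_1 = 17−1 = 16
step 1: 16 = 3·5 + 1; sub 6 for 5: 3·6 + 1; = 19; G_2 = 19−1 = 18

ω·3 + 1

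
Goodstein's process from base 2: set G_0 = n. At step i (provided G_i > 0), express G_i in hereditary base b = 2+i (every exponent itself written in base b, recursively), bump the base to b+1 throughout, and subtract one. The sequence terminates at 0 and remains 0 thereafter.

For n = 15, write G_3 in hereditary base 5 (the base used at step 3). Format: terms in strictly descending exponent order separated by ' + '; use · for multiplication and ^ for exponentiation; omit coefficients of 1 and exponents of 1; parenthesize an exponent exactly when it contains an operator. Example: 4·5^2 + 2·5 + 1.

5^(5 + 1) + 5^5 + 2

G_0 = 15. HB_2(15) = 2^(2 + 1) + 2^2 + 2 + 1. Bump = 112. G_1 = 111.
G_1 = 111. HB_3(111) = 3^(3 + 1) + 3^3 + 3. Bump = 1284. G_2 = 1283.
G_2 = 1283. HB_4(1283) = 4^(4 + 1) + 4^4 + 3. Bump = 18753. G_3 = 18752.
G_3 = 18752. HB_5(18752) = 5^(5 + 1) + 5^5 + 2. Bump = 326594. G_4 = 326593.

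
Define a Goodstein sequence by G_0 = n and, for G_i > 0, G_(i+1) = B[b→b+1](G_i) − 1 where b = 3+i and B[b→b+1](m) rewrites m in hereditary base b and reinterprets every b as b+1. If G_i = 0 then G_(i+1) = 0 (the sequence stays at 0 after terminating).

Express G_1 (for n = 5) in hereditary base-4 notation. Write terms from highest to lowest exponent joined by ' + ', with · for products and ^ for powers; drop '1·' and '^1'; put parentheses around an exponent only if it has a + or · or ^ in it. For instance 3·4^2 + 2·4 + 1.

i=0: 5 = 3 + 2 (b=3); 3→4: 4 + 2 = 6; 6−1 = 5
i=1: 5 = 4 + 1 (b=4); 4→5: 5 + 1 = 6; 6−1 = 5

4 + 1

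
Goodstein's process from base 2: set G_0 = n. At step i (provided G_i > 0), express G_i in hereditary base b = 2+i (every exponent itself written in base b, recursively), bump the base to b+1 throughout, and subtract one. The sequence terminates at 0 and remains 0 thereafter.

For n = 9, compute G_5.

2471826

step 0: 9 = 2^(2 + 1) + 1; sub 3 for 2: 3^(3 + 1) + 1; = 82; G_1 = 82−1 = 81
step 1: 81 = 3^(3 + 1); sub 4 for 3: 4^(4 + 1); = 1024; G_2 = 1024−1 = 1023
step 2: 1023 = 3·4^4 + 3·4^3 + 3·4^2 + 3·4 + 3; sub 5 for 4: 3·5^5 + 3·5^3 + 3·5^2 + 3·5 + 3; = 9843; G_3 = 9843−1 = 9842
step 3: 9842 = 3·5^5 + 3·5^3 + 3·5^2 + 3·5 + 2; sub 6 for 5: 3·6^6 + 3·6^3 + 3·6^2 + 3·6 + 2; = 140744; G_4 = 140744−1 = 140743
step 4: 140743 = 3·6^6 + 3·6^3 + 3·6^2 + 3·6 + 1; sub 7 for 6: 3·7^7 + 3·7^3 + 3·7^2 + 3·7 + 1; = 2471827; G_5 = 2471827−1 = 2471826
step 5: 2471826 = 3·7^7 + 3·7^3 + 3·7^2 + 3·7; sub 8 for 7: 3·8^8 + 3·8^3 + 3·8^2 + 3·8; = 50333400; G_6 = 50333400−1 = 50333399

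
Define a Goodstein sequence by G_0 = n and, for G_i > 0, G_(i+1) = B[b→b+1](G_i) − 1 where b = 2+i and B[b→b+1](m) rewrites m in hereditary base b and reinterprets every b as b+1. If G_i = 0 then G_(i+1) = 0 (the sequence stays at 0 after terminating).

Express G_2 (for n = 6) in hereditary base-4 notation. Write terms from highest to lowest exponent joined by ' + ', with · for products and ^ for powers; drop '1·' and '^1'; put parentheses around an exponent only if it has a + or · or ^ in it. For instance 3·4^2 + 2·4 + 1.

4^4 + 1

[0] 6 ≡ 2^2 + 2 (base 2). Lift 3: 30. −1: 29.
[1] 29 ≡ 3^3 + 2 (base 3). Lift 4: 258. −1: 257.
[2] 257 ≡ 4^4 + 1 (base 4). Lift 5: 3126. −1: 3125.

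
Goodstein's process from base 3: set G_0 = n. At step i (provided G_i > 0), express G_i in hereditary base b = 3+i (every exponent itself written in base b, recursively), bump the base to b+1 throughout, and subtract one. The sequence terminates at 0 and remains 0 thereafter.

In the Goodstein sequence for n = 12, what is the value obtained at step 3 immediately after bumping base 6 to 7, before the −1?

i=0: 12 = 3^2 + 3 (b=3); 3→4: 4^2 + 4 = 20; 20−1 = 19
i=1: 19 = 4^2 + 3 (b=4); 4→5: 5^2 + 3 = 28; 28−1 = 27
i=2: 27 = 5^2 + 2 (b=5); 5→6: 6^2 + 2 = 38; 38−1 = 37
i=3: 37 = 6^2 + 1 (b=6); 6→7: 7^2 + 1 = 50; 50−1 = 49

50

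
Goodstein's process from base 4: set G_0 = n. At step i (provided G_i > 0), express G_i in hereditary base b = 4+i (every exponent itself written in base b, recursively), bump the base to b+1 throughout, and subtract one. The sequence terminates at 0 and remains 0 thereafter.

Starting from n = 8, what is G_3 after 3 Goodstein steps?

9

step 0: 8 = 2·4; sub 5 for 4: 2·5; = 10; G_1 = 10−1 = 9
step 1: 9 = 5 + 4; sub 6 for 5: 6 + 4; = 10; G_2 = 10−1 = 9
step 2: 9 = 6 + 3; sub 7 for 6: 7 + 3; = 10; G_3 = 10−1 = 9
step 3: 9 = 7 + 2; sub 8 for 7: 8 + 2; = 10; G_4 = 10−1 = 9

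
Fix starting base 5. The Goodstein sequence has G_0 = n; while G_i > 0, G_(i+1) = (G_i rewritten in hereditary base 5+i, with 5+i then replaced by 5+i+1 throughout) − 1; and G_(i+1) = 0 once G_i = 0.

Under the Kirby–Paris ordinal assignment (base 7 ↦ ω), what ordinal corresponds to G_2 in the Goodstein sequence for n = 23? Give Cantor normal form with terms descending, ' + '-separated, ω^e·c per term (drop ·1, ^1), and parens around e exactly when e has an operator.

G_0=23  [base 5] 4·5 + 3  →[5↦6]→  4·6 + 3 = 27  −1 ⇒ G_1=26
G_1=26  [base 6] 4·6 + 2  →[6↦7]→  4·7 + 2 = 30  −1 ⇒ G_2=29

ω·4 + 1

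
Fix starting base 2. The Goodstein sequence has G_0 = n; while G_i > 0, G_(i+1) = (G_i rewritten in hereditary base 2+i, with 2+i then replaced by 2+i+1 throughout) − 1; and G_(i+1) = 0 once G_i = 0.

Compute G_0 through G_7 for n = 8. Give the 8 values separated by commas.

8, 80, 553, 6310, 93395, 1647195, 33554571, 774841151

step 0: 8 = 2^(2 + 1); sub 3 for 2: 3^(3 + 1); = 81; G_1 = 81−1 = 80
step 1: 80 = 2·3^3 + 2·3^2 + 2·3 + 2; sub 4 for 3: 2·4^4 + 2·4^2 + 2·4 + 2; = 554; G_2 = 554−1 = 553
step 2: 553 = 2·4^4 + 2·4^2 + 2·4 + 1; sub 5 for 4: 2·5^5 + 2·5^2 + 2·5 + 1; = 6311; G_3 = 6311−1 = 6310
step 3: 6310 = 2·5^5 + 2·5^2 + 2·5; sub 6 for 5: 2·6^6 + 2·6^2 + 2·6; = 93396; G_4 = 93396−1 = 93395
step 4: 93395 = 2·6^6 + 2·6^2 + 6 + 5; sub 7 for 6: 2·7^7 + 2·7^2 + 7 + 5; = 1647196; G_5 = 1647196−1 = 1647195
step 5: 1647195 = 2·7^7 + 2·7^2 + 7 + 4; sub 8 for 7: 2·8^8 + 2·8^2 + 8 + 4; = 33554572; G_6 = 33554572−1 = 33554571
step 6: 33554571 = 2·8^8 + 2·8^2 + 8 + 3; sub 9 for 8: 2·9^9 + 2·9^2 + 9 + 3; = 774841152; G_7 = 774841152−1 = 774841151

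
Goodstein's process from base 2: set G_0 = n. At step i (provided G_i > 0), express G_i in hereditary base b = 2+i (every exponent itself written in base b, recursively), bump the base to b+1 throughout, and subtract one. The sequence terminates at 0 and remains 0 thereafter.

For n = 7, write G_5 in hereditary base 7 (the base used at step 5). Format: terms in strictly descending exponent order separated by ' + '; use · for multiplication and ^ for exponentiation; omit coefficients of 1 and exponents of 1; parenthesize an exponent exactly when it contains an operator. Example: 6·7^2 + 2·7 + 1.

base 2: 7 = 2^2 + 2 + 1; at 3: 3^3 + 3 + 1 = 31; next = 30
base 3: 30 = 3^3 + 3; at 4: 4^4 + 4 = 260; next = 259
base 4: 259 = 4^4 + 3; at 5: 5^5 + 3 = 3128; next = 3127
base 5: 3127 = 5^5 + 2; at 6: 6^6 + 2 = 46658; next = 46657
base 6: 46657 = 6^6 + 1; at 7: 7^7 + 1 = 823544; next = 823543

7^7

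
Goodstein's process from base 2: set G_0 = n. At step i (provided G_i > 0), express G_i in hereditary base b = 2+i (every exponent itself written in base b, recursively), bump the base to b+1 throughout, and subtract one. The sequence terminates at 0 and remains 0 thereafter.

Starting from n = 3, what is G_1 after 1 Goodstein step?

i=0: 3 = 2 + 1 (b=2); 2→3: 3 + 1 = 4; 4−1 = 3
i=1: 3 = 3 (b=3); 3→4: 4 = 4; 4−1 = 3

3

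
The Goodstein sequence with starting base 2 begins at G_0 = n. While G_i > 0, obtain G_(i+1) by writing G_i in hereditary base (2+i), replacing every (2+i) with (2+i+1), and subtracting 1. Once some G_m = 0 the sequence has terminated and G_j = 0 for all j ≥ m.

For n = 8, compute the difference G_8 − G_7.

(0) 8|_2 = 2^(2 + 1) ↦ 3^(3 + 1)|_3 = 81 ⇒ 80
(1) 80|_3 = 2·3^3 + 2·3^2 + 2·3 + 2 ↦ 2·4^4 + 2·4^2 + 2·4 + 2|_4 = 554 ⇒ 553
(2) 553|_4 = 2·4^4 + 2·4^2 + 2·4 + 1 ↦ 2·5^5 + 2·5^2 + 2·5 + 1|_5 = 6311 ⇒ 6310
(3) 6310|_5 = 2·5^5 + 2·5^2 + 2·5 ↦ 2·6^6 + 2·6^2 + 2·6|_6 = 93396 ⇒ 93395
(4) 93395|_6 = 2·6^6 + 2·6^2 + 6 + 5 ↦ 2·7^7 + 2·7^2 + 7 + 5|_7 = 1647196 ⇒ 1647195
(5) 1647195|_7 = 2·7^7 + 2·7^2 + 7 + 4 ↦ 2·8^8 + 2·8^2 + 8 + 4|_8 = 33554572 ⇒ 33554571
(6) 33554571|_8 = 2·8^8 + 2·8^2 + 8 + 3 ↦ 2·9^9 + 2·9^2 + 9 + 3|_9 = 774841152 ⇒ 774841151
(7) 774841151|_9 = 2·9^9 + 2·9^2 + 9 + 2 ↦ 2·10^10 + 2·10^2 + 10 + 2|_10 = 20000000212 ⇒ 20000000211

19225159060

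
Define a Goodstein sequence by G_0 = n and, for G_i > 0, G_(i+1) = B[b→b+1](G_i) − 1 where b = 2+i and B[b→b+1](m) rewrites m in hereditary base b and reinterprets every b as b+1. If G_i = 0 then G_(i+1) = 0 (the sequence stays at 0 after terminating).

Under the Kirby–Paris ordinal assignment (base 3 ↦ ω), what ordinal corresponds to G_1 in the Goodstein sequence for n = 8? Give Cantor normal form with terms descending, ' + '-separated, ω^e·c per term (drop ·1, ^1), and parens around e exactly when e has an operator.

ω^ω·2 + ω^2·2 + ω·2 + 2

[0] 8 ≡ 2^(2 + 1) (base 2). Lift 3: 81. −1: 80.
[1] 80 ≡ 2·3^3 + 2·3^2 + 2·3 + 2 (base 3). Lift 4: 554. −1: 553.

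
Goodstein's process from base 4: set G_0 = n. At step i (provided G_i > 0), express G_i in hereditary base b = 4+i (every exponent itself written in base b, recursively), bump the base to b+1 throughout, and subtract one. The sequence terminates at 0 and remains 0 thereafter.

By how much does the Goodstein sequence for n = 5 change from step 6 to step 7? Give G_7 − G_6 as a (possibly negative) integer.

-1

G_0=5  [base 4] 4 + 1  →[4↦5]→  5 + 1 = 6  −1 ⇒ G_1=5
G_1=5  [base 5] 5  →[5↦6]→  6 = 6  −1 ⇒ G_2=5
G_2=5  [base 6] 5  →[6↦7]→  5 = 5  −1 ⇒ G_3=4
G_3=4  [base 7] 4  →[7↦8]→  4 = 4  −1 ⇒ G_4=3
G_4=3  [base 8] 3  →[8↦9]→  3 = 3  −1 ⇒ G_5=2
G_5=2  [base 9] 2  →[9↦10]→  2 = 2  −1 ⇒ G_6=1
G_6=1  [base 10] 1  →[10↦11]→  1 = 1  −1 ⇒ G_7=0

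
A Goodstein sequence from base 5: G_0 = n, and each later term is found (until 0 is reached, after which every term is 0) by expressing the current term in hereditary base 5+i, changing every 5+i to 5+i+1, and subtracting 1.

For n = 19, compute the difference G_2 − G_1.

2

[0] 19 ≡ 3·5 + 4 (base 5). Lift 6: 22. −1: 21.
[1] 21 ≡ 3·6 + 3 (base 6). Lift 7: 24. −1: 23.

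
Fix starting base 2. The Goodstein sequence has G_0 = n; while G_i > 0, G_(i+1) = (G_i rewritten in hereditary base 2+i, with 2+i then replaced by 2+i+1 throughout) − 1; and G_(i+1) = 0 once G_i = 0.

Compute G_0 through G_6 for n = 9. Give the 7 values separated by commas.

base 2: 9 = 2^(2 + 1) + 1; at 3: 3^(3 + 1) + 1 = 82; next = 81
base 3: 81 = 3^(3 + 1); at 4: 4^(4 + 1) = 1024; next = 1023
base 4: 1023 = 3·4^4 + 3·4^3 + 3·4^2 + 3·4 + 3; at 5: 3·5^5 + 3·5^3 + 3·5^2 + 3·5 + 3 = 9843; next = 9842
base 5: 9842 = 3·5^5 + 3·5^3 + 3·5^2 + 3·5 + 2; at 6: 3·6^6 + 3·6^3 + 3·6^2 + 3·6 + 2 = 140744; next = 140743
base 6: 140743 = 3·6^6 + 3·6^3 + 3·6^2 + 3·6 + 1; at 7: 3·7^7 + 3·7^3 + 3·7^2 + 3·7 + 1 = 2471827; next = 2471826
base 7: 2471826 = 3·7^7 + 3·7^3 + 3·7^2 + 3·7; at 8: 3·8^8 + 3·8^3 + 3·8^2 + 3·8 = 50333400; next = 50333399

9, 81, 1023, 9842, 140743, 2471826, 50333399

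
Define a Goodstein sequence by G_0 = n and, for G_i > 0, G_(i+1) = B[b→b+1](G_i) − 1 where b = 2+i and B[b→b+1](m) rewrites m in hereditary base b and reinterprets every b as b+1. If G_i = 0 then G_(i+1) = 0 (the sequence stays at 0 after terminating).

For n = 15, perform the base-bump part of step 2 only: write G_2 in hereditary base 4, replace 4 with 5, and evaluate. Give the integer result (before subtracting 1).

G_0 = 15. HB_2(15) = 2^(2 + 1) + 2^2 + 2 + 1. Bump = 112. G_1 = 111.
G_1 = 111. HB_3(111) = 3^(3 + 1) + 3^3 + 3. Bump = 1284. G_2 = 1283.

18753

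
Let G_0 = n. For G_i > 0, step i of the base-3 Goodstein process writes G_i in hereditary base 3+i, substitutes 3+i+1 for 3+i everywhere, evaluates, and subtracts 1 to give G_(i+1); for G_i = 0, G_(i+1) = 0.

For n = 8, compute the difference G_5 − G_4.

G_0 = 8. HB_3(8) = 2·3 + 2. Bump = 10. G_1 = 9.
G_1 = 9. HB_4(9) = 2·4 + 1. Bump = 11. G_2 = 10.
G_2 = 10. HB_5(10) = 2·5. Bump = 12. G_3 = 11.
G_3 = 11. HB_6(11) = 6 + 5. Bump = 12. G_4 = 11.
G_4 = 11. HB_7(11) = 7 + 4. Bump = 12. G_5 = 11.

0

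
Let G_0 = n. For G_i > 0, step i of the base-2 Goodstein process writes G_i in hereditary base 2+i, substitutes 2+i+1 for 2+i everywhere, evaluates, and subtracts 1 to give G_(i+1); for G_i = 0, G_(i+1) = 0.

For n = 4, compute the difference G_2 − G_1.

15

4 —HB2→ 2^2 —bump→ 3^3 = 27 —(−1)→ 26
26 —HB3→ 2·3^2 + 2·3 + 2 —bump→ 2·4^2 + 2·4 + 2 = 42 —(−1)→ 41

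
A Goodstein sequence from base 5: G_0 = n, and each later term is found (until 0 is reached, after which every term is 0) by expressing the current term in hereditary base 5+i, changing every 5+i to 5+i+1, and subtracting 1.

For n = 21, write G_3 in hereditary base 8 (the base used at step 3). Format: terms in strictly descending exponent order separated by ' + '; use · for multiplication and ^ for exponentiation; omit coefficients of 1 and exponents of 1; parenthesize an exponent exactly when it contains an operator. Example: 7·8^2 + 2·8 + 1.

3·8 + 5

(0) 21|_5 = 4·5 + 1 ↦ 4·6 + 1|_6 = 25 ⇒ 24
(1) 24|_6 = 4·6 ↦ 4·7|_7 = 28 ⇒ 27
(2) 27|_7 = 3·7 + 6 ↦ 3·8 + 6|_8 = 30 ⇒ 29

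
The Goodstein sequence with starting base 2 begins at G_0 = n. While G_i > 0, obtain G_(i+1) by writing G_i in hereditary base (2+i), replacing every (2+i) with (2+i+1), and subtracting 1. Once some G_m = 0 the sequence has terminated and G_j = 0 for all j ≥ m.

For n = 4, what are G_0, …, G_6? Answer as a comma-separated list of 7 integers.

4, 26, 41, 60, 83, 109, 139

[0] 4 ≡ 2^2 (base 2). Lift 3: 27. −1: 26.
[1] 26 ≡ 2·3^2 + 2·3 + 2 (base 3). Lift 4: 42. −1: 41.
[2] 41 ≡ 2·4^2 + 2·4 + 1 (base 4). Lift 5: 61. −1: 60.
[3] 60 ≡ 2·5^2 + 2·5 (base 5). Lift 6: 84. −1: 83.
[4] 83 ≡ 2·6^2 + 6 + 5 (base 6). Lift 7: 110. −1: 109.
[5] 109 ≡ 2·7^2 + 7 + 4 (base 7). Lift 8: 140. −1: 139.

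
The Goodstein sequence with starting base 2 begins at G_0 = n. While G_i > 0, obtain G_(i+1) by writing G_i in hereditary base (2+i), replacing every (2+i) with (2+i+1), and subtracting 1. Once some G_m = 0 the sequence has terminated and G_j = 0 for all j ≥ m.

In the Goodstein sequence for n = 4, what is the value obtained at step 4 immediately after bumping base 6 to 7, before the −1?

(0) 4|_2 = 2^2 ↦ 3^3|_3 = 27 ⇒ 26
(1) 26|_3 = 2·3^2 + 2·3 + 2 ↦ 2·4^2 + 2·4 + 2|_4 = 42 ⇒ 41
(2) 41|_4 = 2·4^2 + 2·4 + 1 ↦ 2·5^2 + 2·5 + 1|_5 = 61 ⇒ 60
(3) 60|_5 = 2·5^2 + 2·5 ↦ 2·6^2 + 2·6|_6 = 84 ⇒ 83

110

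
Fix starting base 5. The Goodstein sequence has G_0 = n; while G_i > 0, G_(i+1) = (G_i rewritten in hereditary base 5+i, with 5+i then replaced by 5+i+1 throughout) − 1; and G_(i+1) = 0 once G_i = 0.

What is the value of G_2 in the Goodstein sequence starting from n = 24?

30

24 —HB5→ 4·5 + 4 —bump→ 4·6 + 4 = 28 —(−1)→ 27
27 —HB6→ 4·6 + 3 —bump→ 4·7 + 3 = 31 —(−1)→ 30
30 —HB7→ 4·7 + 2 —bump→ 4·8 + 2 = 34 —(−1)→ 33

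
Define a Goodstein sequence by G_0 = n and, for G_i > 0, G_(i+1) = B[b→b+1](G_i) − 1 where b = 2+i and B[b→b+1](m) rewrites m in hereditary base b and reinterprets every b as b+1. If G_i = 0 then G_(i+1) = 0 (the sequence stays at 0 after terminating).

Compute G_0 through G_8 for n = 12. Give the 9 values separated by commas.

[0] 12 ≡ 2^(2 + 1) + 2^2 (base 2). Lift 3: 108. −1: 107.
[1] 107 ≡ 3^(3 + 1) + 2·3^2 + 2·3 + 2 (base 3). Lift 4: 1066. −1: 1065.
[2] 1065 ≡ 4^(4 + 1) + 2·4^2 + 2·4 + 1 (base 4). Lift 5: 15686. −1: 15685.
[3] 15685 ≡ 5^(5 + 1) + 2·5^2 + 2·5 (base 5). Lift 6: 280020. −1: 280019.
[4] 280019 ≡ 6^(6 + 1) + 2·6^2 + 6 + 5 (base 6). Lift 7: 5764911. −1: 5764910.
[5] 5764910 ≡ 7^(7 + 1) + 2·7^2 + 7 + 4 (base 7). Lift 8: 134217868. −1: 134217867.
[6] 134217867 ≡ 8^(8 + 1) + 2·8^2 + 8 + 3 (base 8). Lift 9: 3486784575. −1: 3486784574.
[7] 3486784574 ≡ 9^(9 + 1) + 2·9^2 + 9 + 2 (base 9). Lift 10: 100000000212. −1: 100000000211.

12, 107, 1065, 15685, 280019, 5764910, 134217867, 3486784574, 100000000211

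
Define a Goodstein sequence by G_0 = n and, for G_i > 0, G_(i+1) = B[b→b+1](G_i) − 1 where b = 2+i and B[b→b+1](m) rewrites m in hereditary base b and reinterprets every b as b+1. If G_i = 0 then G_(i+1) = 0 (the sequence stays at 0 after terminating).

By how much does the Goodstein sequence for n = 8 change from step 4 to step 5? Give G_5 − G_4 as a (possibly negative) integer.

G_0 = 8. HB_2(8) = 2^(2 + 1). Bump = 81. G_1 = 80.
G_1 = 80. HB_3(80) = 2·3^3 + 2·3^2 + 2·3 + 2. Bump = 554. G_2 = 553.
G_2 = 553. HB_4(553) = 2·4^4 + 2·4^2 + 2·4 + 1. Bump = 6311. G_3 = 6310.
G_3 = 6310. HB_5(6310) = 2·5^5 + 2·5^2 + 2·5. Bump = 93396. G_4 = 93395.
G_4 = 93395. HB_6(93395) = 2·6^6 + 2·6^2 + 6 + 5. Bump = 1647196. G_5 = 1647195.

1553800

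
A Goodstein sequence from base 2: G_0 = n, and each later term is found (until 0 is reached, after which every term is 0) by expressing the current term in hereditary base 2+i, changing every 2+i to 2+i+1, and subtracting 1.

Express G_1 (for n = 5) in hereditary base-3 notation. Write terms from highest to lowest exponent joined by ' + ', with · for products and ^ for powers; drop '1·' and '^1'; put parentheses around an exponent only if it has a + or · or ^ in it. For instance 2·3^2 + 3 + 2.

base 2: 5 = 2^2 + 1; at 3: 3^3 + 1 = 28; next = 27
base 3: 27 = 3^3; at 4: 4^4 = 256; next = 255

3^3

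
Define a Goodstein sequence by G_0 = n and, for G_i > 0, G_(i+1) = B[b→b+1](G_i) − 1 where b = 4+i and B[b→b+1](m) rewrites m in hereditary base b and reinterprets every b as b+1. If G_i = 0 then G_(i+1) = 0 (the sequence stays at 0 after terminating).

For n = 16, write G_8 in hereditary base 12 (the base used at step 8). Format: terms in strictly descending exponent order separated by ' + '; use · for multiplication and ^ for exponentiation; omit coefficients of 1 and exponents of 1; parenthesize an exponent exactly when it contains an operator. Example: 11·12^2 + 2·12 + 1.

[0] 16 ≡ 4^2 (base 4). Lift 5: 25. −1: 24.
[1] 24 ≡ 4·5 + 4 (base 5). Lift 6: 28. −1: 27.
[2] 27 ≡ 4·6 + 3 (base 6). Lift 7: 31. −1: 30.
[3] 30 ≡ 4·7 + 2 (base 7). Lift 8: 34. −1: 33.
[4] 33 ≡ 4·8 + 1 (base 8). Lift 9: 37. −1: 36.
[5] 36 ≡ 4·9 (base 9). Lift 10: 40. −1: 39.
[6] 39 ≡ 3·10 + 9 (base 10). Lift 11: 42. −1: 41.
[7] 41 ≡ 3·11 + 8 (base 11). Lift 12: 44. −1: 43.

3·12 + 7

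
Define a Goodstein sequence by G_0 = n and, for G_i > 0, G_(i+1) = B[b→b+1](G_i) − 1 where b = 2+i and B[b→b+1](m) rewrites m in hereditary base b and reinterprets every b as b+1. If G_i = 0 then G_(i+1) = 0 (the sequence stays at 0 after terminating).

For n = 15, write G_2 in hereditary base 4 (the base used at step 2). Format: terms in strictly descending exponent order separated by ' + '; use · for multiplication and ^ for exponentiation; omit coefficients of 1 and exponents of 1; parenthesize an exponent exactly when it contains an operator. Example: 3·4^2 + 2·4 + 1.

[0] 15 ≡ 2^(2 + 1) + 2^2 + 2 + 1 (base 2). Lift 3: 112. −1: 111.
[1] 111 ≡ 3^(3 + 1) + 3^3 + 3 (base 3). Lift 4: 1284. −1: 1283.

4^(4 + 1) + 4^4 + 3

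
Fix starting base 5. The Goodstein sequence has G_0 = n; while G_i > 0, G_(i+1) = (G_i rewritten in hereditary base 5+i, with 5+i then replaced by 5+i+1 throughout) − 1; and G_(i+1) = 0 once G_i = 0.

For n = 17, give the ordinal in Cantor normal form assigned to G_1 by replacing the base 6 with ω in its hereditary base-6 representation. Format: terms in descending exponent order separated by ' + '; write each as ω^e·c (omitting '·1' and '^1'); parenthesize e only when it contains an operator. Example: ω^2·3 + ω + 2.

ω·3 + 1

[0] 17 ≡ 3·5 + 2 (base 5). Lift 6: 20. −1: 19.
[1] 19 ≡ 3·6 + 1 (base 6). Lift 7: 22. −1: 21.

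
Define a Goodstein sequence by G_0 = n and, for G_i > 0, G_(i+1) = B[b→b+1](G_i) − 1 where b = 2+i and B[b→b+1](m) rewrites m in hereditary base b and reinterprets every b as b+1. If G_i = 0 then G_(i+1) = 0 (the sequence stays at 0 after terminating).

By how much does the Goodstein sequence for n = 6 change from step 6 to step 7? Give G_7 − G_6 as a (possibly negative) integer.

6 —HB2→ 2^2 + 2 —bump→ 3^3 + 3 = 30 —(−1)→ 29
29 —HB3→ 3^3 + 2 —bump→ 4^4 + 2 = 258 —(−1)→ 257
257 —HB4→ 4^4 + 1 —bump→ 5^5 + 1 = 3126 —(−1)→ 3125
3125 —HB5→ 5^5 —bump→ 6^6 = 46656 —(−1)→ 46655
46655 —HB6→ 5·6^5 + 5·6^4 + 5·6^3 + 5·6^2 + 5·6 + 5 —bump→ 5·7^5 + 5·7^4 + 5·7^3 + 5·7^2 + 5·7 + 5 = 98040 —(−1)→ 98039
98039 —HB7→ 5·7^5 + 5·7^4 + 5·7^3 + 5·7^2 + 5·7 + 4 —bump→ 5·8^5 + 5·8^4 + 5·8^3 + 5·8^2 + 5·8 + 4 = 187244 —(−1)→ 187243
187243 —HB8→ 5·8^5 + 5·8^4 + 5·8^3 + 5·8^2 + 5·8 + 3 —bump→ 5·9^5 + 5·9^4 + 5·9^3 + 5·9^2 + 5·9 + 3 = 332148 —(−1)→ 332147

144904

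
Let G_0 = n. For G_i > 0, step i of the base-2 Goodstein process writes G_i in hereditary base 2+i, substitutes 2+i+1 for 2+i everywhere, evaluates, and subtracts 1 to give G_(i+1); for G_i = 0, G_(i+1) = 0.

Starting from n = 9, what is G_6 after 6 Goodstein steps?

base 2: 9 = 2^(2 + 1) + 1; at 3: 3^(3 + 1) + 1 = 82; next = 81
base 3: 81 = 3^(3 + 1); at 4: 4^(4 + 1) = 1024; next = 1023
base 4: 1023 = 3·4^4 + 3·4^3 + 3·4^2 + 3·4 + 3; at 5: 3·5^5 + 3·5^3 + 3·5^2 + 3·5 + 3 = 9843; next = 9842
base 5: 9842 = 3·5^5 + 3·5^3 + 3·5^2 + 3·5 + 2; at 6: 3·6^6 + 3·6^3 + 3·6^2 + 3·6 + 2 = 140744; next = 140743
base 6: 140743 = 3·6^6 + 3·6^3 + 3·6^2 + 3·6 + 1; at 7: 3·7^7 + 3·7^3 + 3·7^2 + 3·7 + 1 = 2471827; next = 2471826
base 7: 2471826 = 3·7^7 + 3·7^3 + 3·7^2 + 3·7; at 8: 3·8^8 + 3·8^3 + 3·8^2 + 3·8 = 50333400; next = 50333399
base 8: 50333399 = 3·8^8 + 3·8^3 + 3·8^2 + 2·8 + 7; at 9: 3·9^9 + 3·9^3 + 3·9^2 + 2·9 + 7 = 1162263922; next = 1162263921

50333399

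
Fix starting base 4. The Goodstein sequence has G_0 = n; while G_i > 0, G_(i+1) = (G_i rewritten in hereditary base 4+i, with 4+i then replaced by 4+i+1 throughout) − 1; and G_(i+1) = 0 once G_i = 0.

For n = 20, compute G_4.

20 —HB4→ 4^2 + 4 —bump→ 5^2 + 5 = 30 —(−1)→ 29
29 —HB5→ 5^2 + 4 —bump→ 6^2 + 4 = 40 —(−1)→ 39
39 —HB6→ 6^2 + 3 —bump→ 7^2 + 3 = 52 —(−1)→ 51
51 —HB7→ 7^2 + 2 —bump→ 8^2 + 2 = 66 —(−1)→ 65
65 —HB8→ 8^2 + 1 —bump→ 9^2 + 1 = 82 —(−1)→ 81

65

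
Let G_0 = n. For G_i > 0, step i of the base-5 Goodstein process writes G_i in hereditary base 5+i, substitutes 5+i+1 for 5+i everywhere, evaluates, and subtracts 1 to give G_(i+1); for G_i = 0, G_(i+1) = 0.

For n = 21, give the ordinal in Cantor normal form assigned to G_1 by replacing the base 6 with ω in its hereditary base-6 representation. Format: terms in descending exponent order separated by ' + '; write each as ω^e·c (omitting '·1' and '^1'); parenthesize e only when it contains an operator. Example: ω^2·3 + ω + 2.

ω·4

[0] 21 ≡ 4·5 + 1 (base 5). Lift 6: 25. −1: 24.
[1] 24 ≡ 4·6 (base 6). Lift 7: 28. −1: 27.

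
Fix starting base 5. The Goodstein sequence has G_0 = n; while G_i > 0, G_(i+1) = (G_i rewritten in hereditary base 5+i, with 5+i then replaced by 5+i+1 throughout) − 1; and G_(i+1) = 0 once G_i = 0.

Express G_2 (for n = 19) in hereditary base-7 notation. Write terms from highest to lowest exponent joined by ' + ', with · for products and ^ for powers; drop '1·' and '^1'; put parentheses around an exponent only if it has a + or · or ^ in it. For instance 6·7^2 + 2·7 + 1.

3·7 + 2

[0] 19 ≡ 3·5 + 4 (base 5). Lift 6: 22. −1: 21.
[1] 21 ≡ 3·6 + 3 (base 6). Lift 7: 24. −1: 23.
[2] 23 ≡ 3·7 + 2 (base 7). Lift 8: 26. −1: 25.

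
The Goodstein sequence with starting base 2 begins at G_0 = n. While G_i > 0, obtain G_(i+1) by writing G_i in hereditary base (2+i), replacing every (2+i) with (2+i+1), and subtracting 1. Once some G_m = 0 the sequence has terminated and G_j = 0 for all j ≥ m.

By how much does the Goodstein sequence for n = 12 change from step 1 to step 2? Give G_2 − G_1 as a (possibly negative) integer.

958

i=0: 12 = 2^(2 + 1) + 2^2 (b=2); 2→3: 3^(3 + 1) + 3^3 = 108; 108−1 = 107
i=1: 107 = 3^(3 + 1) + 2·3^2 + 2·3 + 2 (b=3); 3→4: 4^(4 + 1) + 2·4^2 + 2·4 + 2 = 1066; 1066−1 = 1065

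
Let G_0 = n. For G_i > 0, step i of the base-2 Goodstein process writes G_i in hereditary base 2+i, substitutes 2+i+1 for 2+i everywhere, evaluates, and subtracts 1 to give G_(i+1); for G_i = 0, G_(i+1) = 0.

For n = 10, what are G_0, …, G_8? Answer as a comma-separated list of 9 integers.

step 0: 10 = 2^(2 + 1) + 2; sub 3 for 2: 3^(3 + 1) + 3; = 84; G_1 = 84−1 = 83
step 1: 83 = 3^(3 + 1) + 2; sub 4 for 3: 4^(4 + 1) + 2; = 1026; G_2 = 1026−1 = 1025
step 2: 1025 = 4^(4 + 1) + 1; sub 5 for 4: 5^(5 + 1) + 1; = 15626; G_3 = 15626−1 = 15625
step 3: 15625 = 5^(5 + 1); sub 6 for 5: 6^(6 + 1); = 279936; G_4 = 279936−1 = 279935
step 4: 279935 = 5·6^6 + 5·6^5 + 5·6^4 + 5·6^3 + 5·6^2 + 5·6 + 5; sub 7 for 6: 5·7^7 + 5·7^5 + 5·7^4 + 5·7^3 + 5·7^2 + 5·7 + 5; = 4215755; G_5 = 4215755−1 = 4215754
step 5: 4215754 = 5·7^7 + 5·7^5 + 5·7^4 + 5·7^3 + 5·7^2 + 5·7 + 4; sub 8 for 7: 5·8^8 + 5·8^5 + 5·8^4 + 5·8^3 + 5·8^2 + 5·8 + 4; = 84073324; G_6 = 84073324−1 = 84073323
step 6: 84073323 = 5·8^8 + 5·8^5 + 5·8^4 + 5·8^3 + 5·8^2 + 5·8 + 3; sub 9 for 8: 5·9^9 + 5·9^5 + 5·9^4 + 5·9^3 + 5·9^2 + 5·9 + 3; = 1937434593; G_7 = 1937434593−1 = 1937434592
step 7: 1937434592 = 5·9^9 + 5·9^5 + 5·9^4 + 5·9^3 + 5·9^2 + 5·9 + 2; sub 10 for 9: 5·10^10 + 5·10^5 + 5·10^4 + 5·10^3 + 5·10^2 + 5·10 + 2; = 50000555552; G_8 = 50000555552−1 = 50000555551

10, 83, 1025, 15625, 279935, 4215754, 84073323, 1937434592, 50000555551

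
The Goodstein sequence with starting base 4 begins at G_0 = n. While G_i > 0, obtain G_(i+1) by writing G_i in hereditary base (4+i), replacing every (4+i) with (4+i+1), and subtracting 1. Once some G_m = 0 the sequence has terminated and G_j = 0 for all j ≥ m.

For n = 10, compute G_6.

13

base 4: 10 = 2·4 + 2; at 5: 2·5 + 2 = 12; next = 11
base 5: 11 = 2·5 + 1; at 6: 2·6 + 1 = 13; next = 12
base 6: 12 = 2·6; at 7: 2·7 = 14; next = 13
base 7: 13 = 7 + 6; at 8: 8 + 6 = 14; next = 13
base 8: 13 = 8 + 5; at 9: 9 + 5 = 14; next = 13
base 9: 13 = 9 + 4; at 10: 10 + 4 = 14; next = 13
base 10: 13 = 10 + 3; at 11: 11 + 3 = 14; next = 13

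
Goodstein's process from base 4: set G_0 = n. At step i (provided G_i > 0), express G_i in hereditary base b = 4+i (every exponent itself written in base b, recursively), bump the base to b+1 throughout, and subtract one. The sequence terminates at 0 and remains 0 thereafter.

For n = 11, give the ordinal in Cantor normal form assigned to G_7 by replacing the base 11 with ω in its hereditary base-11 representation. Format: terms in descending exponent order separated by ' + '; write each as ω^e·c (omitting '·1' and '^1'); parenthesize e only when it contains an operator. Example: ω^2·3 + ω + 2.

step 0: 11 = 2·4 + 3; sub 5 for 4: 2·5 + 3; = 13; G_1 = 13−1 = 12
step 1: 12 = 2·5 + 2; sub 6 for 5: 2·6 + 2; = 14; G_2 = 14−1 = 13
step 2: 13 = 2·6 + 1; sub 7 for 6: 2·7 + 1; = 15; G_3 = 15−1 = 14
step 3: 14 = 2·7; sub 8 for 7: 2·8; = 16; G_4 = 16−1 = 15
step 4: 15 = 8 + 7; sub 9 for 8: 9 + 7; = 16; G_5 = 16−1 = 15
step 5: 15 = 9 + 6; sub 10 for 9: 10 + 6; = 16; G_6 = 16−1 = 15
step 6: 15 = 10 + 5; sub 11 for 10: 11 + 5; = 16; G_7 = 16−1 = 15
step 7: 15 = 11 + 4; sub 12 for 11: 12 + 4; = 16; G_8 = 16−1 = 15

ω + 4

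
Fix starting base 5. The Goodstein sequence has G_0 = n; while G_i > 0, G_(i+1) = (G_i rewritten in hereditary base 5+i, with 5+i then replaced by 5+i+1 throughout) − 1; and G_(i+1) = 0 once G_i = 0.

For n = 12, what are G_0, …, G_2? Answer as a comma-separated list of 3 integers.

12, 13, 14

base 5: 12 = 2·5 + 2; at 6: 2·6 + 2 = 14; next = 13
base 6: 13 = 2·6 + 1; at 7: 2·7 + 1 = 15; next = 14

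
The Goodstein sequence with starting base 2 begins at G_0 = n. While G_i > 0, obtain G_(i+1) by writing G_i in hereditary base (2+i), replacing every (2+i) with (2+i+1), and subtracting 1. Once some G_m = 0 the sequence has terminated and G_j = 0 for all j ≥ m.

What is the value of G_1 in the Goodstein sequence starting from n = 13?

(0) 13|_2 = 2^(2 + 1) + 2^2 + 1 ↦ 3^(3 + 1) + 3^3 + 1|_3 = 109 ⇒ 108
(1) 108|_3 = 3^(3 + 1) + 3^3 ↦ 4^(4 + 1) + 4^4|_4 = 1280 ⇒ 1279

108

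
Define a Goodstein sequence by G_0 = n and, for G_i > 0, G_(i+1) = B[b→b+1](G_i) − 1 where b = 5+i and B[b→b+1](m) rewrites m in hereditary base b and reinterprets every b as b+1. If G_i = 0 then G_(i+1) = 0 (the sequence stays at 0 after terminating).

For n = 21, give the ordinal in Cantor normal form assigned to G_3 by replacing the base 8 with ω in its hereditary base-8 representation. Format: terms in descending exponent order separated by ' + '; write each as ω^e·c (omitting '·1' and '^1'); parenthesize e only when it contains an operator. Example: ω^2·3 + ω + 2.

ω·3 + 5

21 —HB5→ 4·5 + 1 —bump→ 4·6 + 1 = 25 —(−1)→ 24
24 —HB6→ 4·6 —bump→ 4·7 = 28 —(−1)→ 27
27 —HB7→ 3·7 + 6 —bump→ 3·8 + 6 = 30 —(−1)→ 29
29 —HB8→ 3·8 + 5 —bump→ 3·9 + 5 = 32 —(−1)→ 31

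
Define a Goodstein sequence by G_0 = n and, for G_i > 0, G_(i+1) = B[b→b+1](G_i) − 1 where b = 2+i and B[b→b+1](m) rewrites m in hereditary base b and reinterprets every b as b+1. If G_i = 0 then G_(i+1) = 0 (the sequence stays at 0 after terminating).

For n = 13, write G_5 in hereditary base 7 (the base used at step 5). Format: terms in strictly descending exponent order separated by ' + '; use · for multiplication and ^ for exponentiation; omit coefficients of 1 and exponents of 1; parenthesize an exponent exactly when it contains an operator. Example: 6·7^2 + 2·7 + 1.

7^(7 + 1) + 3·7^3 + 3·7^2 + 3·7

G_0=13  [base 2] 2^(2 + 1) + 2^2 + 1  →[2↦3]→  3^(3 + 1) + 3^3 + 1 = 109  −1 ⇒ G_1=108
G_1=108  [base 3] 3^(3 + 1) + 3^3  →[3↦4]→  4^(4 + 1) + 4^4 = 1280  −1 ⇒ G_2=1279
G_2=1279  [base 4] 4^(4 + 1) + 3·4^3 + 3·4^2 + 3·4 + 3  →[4↦5]→  5^(5 + 1) + 3·5^3 + 3·5^2 + 3·5 + 3 = 16093  −1 ⇒ G_3=16092
G_3=16092  [base 5] 5^(5 + 1) + 3·5^3 + 3·5^2 + 3·5 + 2  →[5↦6]→  6^(6 + 1) + 3·6^3 + 3·6^2 + 3·6 + 2 = 280712  −1 ⇒ G_4=280711
G_4=280711  [base 6] 6^(6 + 1) + 3·6^3 + 3·6^2 + 3·6 + 1  →[6↦7]→  7^(7 + 1) + 3·7^3 + 3·7^2 + 3·7 + 1 = 5765999  −1 ⇒ G_5=5765998
G_5=5765998  [base 7] 7^(7 + 1) + 3·7^3 + 3·7^2 + 3·7  →[7↦8]→  8^(8 + 1) + 3·8^3 + 3·8^2 + 3·8 = 134219480  −1 ⇒ G_6=134219479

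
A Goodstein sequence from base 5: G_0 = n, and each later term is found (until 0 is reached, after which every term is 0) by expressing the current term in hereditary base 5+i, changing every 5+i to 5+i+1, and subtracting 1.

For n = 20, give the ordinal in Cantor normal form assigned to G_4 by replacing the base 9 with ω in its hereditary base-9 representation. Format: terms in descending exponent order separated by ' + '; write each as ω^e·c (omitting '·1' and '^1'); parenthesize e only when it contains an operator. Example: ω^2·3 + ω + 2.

20 —HB5→ 4·5 —bump→ 4·6 = 24 —(−1)→ 23
23 —HB6→ 3·6 + 5 —bump→ 3·7 + 5 = 26 —(−1)→ 25
25 —HB7→ 3·7 + 4 —bump→ 3·8 + 4 = 28 —(−1)→ 27
27 —HB8→ 3·8 + 3 —bump→ 3·9 + 3 = 30 —(−1)→ 29
29 —HB9→ 3·9 + 2 —bump→ 3·10 + 2 = 32 —(−1)→ 31

ω·3 + 2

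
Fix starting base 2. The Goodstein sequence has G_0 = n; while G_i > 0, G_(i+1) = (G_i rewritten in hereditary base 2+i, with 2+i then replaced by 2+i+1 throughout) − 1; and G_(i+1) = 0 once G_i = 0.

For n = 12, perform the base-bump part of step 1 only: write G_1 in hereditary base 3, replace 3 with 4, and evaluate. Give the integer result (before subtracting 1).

1066

i=0: 12 = 2^(2 + 1) + 2^2 (b=2); 2→3: 3^(3 + 1) + 3^3 = 108; 108−1 = 107
i=1: 107 = 3^(3 + 1) + 2·3^2 + 2·3 + 2 (b=3); 3→4: 4^(4 + 1) + 2·4^2 + 2·4 + 2 = 1066; 1066−1 = 1065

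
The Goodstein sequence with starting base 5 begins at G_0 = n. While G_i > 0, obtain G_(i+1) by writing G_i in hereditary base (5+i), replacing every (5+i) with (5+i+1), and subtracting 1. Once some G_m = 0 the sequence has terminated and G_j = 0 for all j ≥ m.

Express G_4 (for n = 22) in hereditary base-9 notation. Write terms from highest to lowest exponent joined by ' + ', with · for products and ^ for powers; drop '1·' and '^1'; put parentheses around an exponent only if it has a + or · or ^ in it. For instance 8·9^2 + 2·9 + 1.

(0) 22|_5 = 4·5 + 2 ↦ 4·6 + 2|_6 = 26 ⇒ 25
(1) 25|_6 = 4·6 + 1 ↦ 4·7 + 1|_7 = 29 ⇒ 28
(2) 28|_7 = 4·7 ↦ 4·8|_8 = 32 ⇒ 31
(3) 31|_8 = 3·8 + 7 ↦ 3·9 + 7|_9 = 34 ⇒ 33
(4) 33|_9 = 3·9 + 6 ↦ 3·10 + 6|_10 = 36 ⇒ 35

3·9 + 6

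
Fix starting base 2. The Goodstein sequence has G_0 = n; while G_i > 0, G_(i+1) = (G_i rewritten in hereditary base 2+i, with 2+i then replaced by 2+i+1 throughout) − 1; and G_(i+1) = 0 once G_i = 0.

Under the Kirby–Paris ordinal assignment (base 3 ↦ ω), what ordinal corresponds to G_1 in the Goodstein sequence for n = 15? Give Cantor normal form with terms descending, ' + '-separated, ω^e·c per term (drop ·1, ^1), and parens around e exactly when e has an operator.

ω^(ω + 1) + ω^ω + ω

G_0=15  [base 2] 2^(2 + 1) + 2^2 + 2 + 1  →[2↦3]→  3^(3 + 1) + 3^3 + 3 + 1 = 112  −1 ⇒ G_1=111
G_1=111  [base 3] 3^(3 + 1) + 3^3 + 3  →[3↦4]→  4^(4 + 1) + 4^4 + 4 = 1284  −1 ⇒ G_2=1283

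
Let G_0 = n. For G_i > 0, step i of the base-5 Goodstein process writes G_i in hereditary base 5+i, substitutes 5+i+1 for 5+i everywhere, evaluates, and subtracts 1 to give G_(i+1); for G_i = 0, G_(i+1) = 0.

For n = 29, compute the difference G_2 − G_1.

12

(0) 29|_5 = 5^2 + 4 ↦ 6^2 + 4|_6 = 40 ⇒ 39
(1) 39|_6 = 6^2 + 3 ↦ 7^2 + 3|_7 = 52 ⇒ 51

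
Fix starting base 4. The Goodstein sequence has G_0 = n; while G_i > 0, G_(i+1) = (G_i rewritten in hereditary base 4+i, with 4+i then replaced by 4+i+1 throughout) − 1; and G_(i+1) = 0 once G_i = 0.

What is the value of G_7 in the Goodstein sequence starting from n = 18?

[0] 18 ≡ 4^2 + 2 (base 4). Lift 5: 27. −1: 26.
[1] 26 ≡ 5^2 + 1 (base 5). Lift 6: 37. −1: 36.
[2] 36 ≡ 6^2 (base 6). Lift 7: 49. −1: 48.
[3] 48 ≡ 6·7 + 6 (base 7). Lift 8: 54. −1: 53.
[4] 53 ≡ 6·8 + 5 (base 8). Lift 9: 59. −1: 58.
[5] 58 ≡ 6·9 + 4 (base 9). Lift 10: 64. −1: 63.
[6] 63 ≡ 6·10 + 3 (base 10). Lift 11: 69. −1: 68.
[7] 68 ≡ 6·11 + 2 (base 11). Lift 12: 74. −1: 73.

68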